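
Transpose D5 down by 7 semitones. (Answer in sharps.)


Step by step:
D5: chromatic position 2 in octave 5 → absolute = 5×12 + 2 = 62
Transpose down 7: 62 - 7 = 55
55 = 4×12 + 7 → G in octave 4
Result = G4


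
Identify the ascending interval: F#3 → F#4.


Reasoning:
Letter names: F → F spans 8 letter names → an octave
Semitones: F#3 → F#4 = 12 half-steps
An octave of 12 semitones is a perfect octave
= perfect octave


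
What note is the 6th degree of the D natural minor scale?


Reasoning:
Natural minor scale pattern: W-H-W-W-H-W-W (2-1-2-2-1-2-2 semitones)
Starting from D:
  D + 2 semitones → E
  E + 1 semitone → F
  F + 2 semitones → G
  G + 2 semitones → A
  A + 1 semitone → Bb
  Bb + 2 semitones → C
  C + 2 semitones → D
Scale: D E F G A Bb C
Degree 6 = Bb


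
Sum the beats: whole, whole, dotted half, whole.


Working:
Beat values:
  whole = 4 beats
  whole = 4 beats
  dotted half = 3 beats
  whole = 4 beats
Sum = 4 + 4 + 3 + 4
= 15 beats


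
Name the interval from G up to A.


Solution.
Letter names: G → A spans 2 letter names → a 2nd
Semitones: G → A = 2 half-steps
A 2nd of 2 semitones is a major 2nd
= major 2nd


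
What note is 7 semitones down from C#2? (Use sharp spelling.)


Step by step:
C#2: chromatic position 1 in octave 2 → absolute = 2×12 + 1 = 25
Transpose down 7: 25 - 7 = 18
18 = 1×12 + 6 → F# in octave 1
Result = F#1


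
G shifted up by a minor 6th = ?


minor 6th: 6 letter names, 8 semitones
Letter: G + 5 → E
Pitch: G + 8 semitones, spelled as an E → Eb
= Eb


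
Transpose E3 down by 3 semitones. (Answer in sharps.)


Solution.
E3: chromatic position 4 in octave 3 → absolute = 3×12 + 4 = 40
Transpose down 3: 40 - 3 = 37
37 = 3×12 + 1 → C# in octave 3
Result = C#3


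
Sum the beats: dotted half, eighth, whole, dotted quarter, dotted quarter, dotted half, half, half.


Solution.
Beat values:
  dotted half = 3 beats
  eighth = 0.5 beats
  whole = 4 beats
  dotted quarter = 1.5 beats
  dotted quarter = 1.5 beats
  dotted half = 3 beats
  half = 2 beats
  half = 2 beats
Sum = 3 + 0.5 + 4 + 1.5 + 1.5 + 3 + 2 + 2
= 17.5 beats


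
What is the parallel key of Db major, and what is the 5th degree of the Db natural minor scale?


Solution.
Parallel keys share the same tonic but differ in mode
Db major → parallel is Db minor
Db natural minor scale: Db Eb Fb Gb Ab Bbb Cb
= Db minor; 5th degree = Ab


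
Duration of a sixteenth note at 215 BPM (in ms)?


Working:
One quarter-note beat = 60000 / BPM = 60000 / 215 ms
Sixteenth note = 1/4 × quarter note
Duration = 1/4 × 60000 / 215 = 15000 / 215
= 69.8 ms


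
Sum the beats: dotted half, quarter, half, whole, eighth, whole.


Step by step:
Beat values:
  dotted half = 3 beats
  quarter = 1 beat
  half = 2 beats
  whole = 4 beats
  eighth = 0.5 beats
  whole = 4 beats
Sum = 3 + 1 + 2 + 4 + 0.5 + 4
= 14.5 beats


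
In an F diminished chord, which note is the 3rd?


Diminished triad = root + minor 3rd (3 semitones) + diminished 5th (6 semitones)
A triad on F stacks thirds, so the chord tones use letter names F-A-C
Root: F
Minor 3rd above F: Ab
Diminished 5th above F: Cb
The 3rd = Ab


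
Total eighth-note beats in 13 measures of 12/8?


Reasoning:
Time signature 12/8: the bottom number 8 means the eighth note gets one count
The top number 12 means 12 eighth-note beats per measure
Total = 12 × 13 measures
= 156 eighth-note beats


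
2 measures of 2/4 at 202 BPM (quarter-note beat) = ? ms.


Reasoning:
Quarter-note beat duration = 60000 / 202 ms
Beats per measure (2/4) = 2
One measure = 2 × 60000 / 202 = 120000 / 202 ms
2 measures = 2 × 120000 / 202 = 240000 / 202
= 1188.1 ms


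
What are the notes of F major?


Step by step:
Major scale pattern: W-W-H-W-W-W-H (2-2-1-2-2-2-1 semitones)
Starting from F:
  F + 2 semitones → G
  G + 2 semitones → A
  A + 1 semitone → Bb
  Bb + 2 semitones → C
  C + 2 semitones → D
  D + 2 semitones → E
  E + 1 semitone → F
Scale = F G A Bb C D E


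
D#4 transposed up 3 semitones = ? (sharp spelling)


Working:
D#4: chromatic position 3 in octave 4 → absolute = 4×12 + 3 = 51
Transpose up 3: 51 + 3 = 54
54 = 4×12 + 6 → F# in octave 4
Result = F#4


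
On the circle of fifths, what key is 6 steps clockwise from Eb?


Reasoning:
Each clockwise step on the circle of fifths moves up a perfect 5th
From Eb: Eb → Bb → F → C → G → D → A
= A


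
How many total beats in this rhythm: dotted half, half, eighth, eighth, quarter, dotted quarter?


Beat values:
  dotted half = 3 beats
  half = 2 beats
  eighth = 0.5 beats
  eighth = 0.5 beats
  quarter = 1 beat
  dotted quarter = 1.5 beats
Sum = 3 + 2 + 0.5 + 0.5 + 1 + 1.5
= 8.5 beats


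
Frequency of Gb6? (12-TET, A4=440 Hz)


Step by step:
f = 440 × 2^(n/12) where n = semitones from A4
Gb6: 21 semitones from A4
f = 440 × 2^(21/12)
f = 1479.98 Hz


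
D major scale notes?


Let's work it out.
Major scale pattern: W-W-H-W-W-W-H (2-2-1-2-2-2-1 semitones)
Starting from D:
  D + 2 semitones → E
  E + 2 semitones → F#
  F# + 1 semitone → G
  G + 2 semitones → A
  A + 2 semitones → B
  B + 2 semitones → C#
  C# + 1 semitone → D
Scale = D E F# G A B C#


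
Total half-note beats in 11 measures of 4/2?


Let's work it out.
Time signature 4/2: the bottom number 2 means the half note gets one count
The top number 4 means 4 half-note beats per measure
Total = 4 × 11 measures
= 44 half-note beats


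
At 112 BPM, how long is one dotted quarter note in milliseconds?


Reasoning:
One quarter-note beat = 60000 / BPM = 60000 / 112 ms
Dotted quarter note = 3/2 × quarter note
Duration = 3/2 × 60000 / 112 = 90000 / 112
= 803.6 ms


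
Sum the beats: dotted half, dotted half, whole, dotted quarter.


Beat values:
  dotted half = 3 beats
  dotted half = 3 beats
  whole = 4 beats
  dotted quarter = 1.5 beats
Sum = 3 + 3 + 4 + 1.5
= 11.5 beats


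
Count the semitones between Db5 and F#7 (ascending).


Solution.
Absolute semitone position = octave×12 + chromatic position
Db5: 5×12 + 1 = 61
F#7: 7×12 + 6 = 90
Difference = 90 - 61 = 29
= 29 semitones


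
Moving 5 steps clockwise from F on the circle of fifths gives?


Each clockwise step on the circle of fifths moves up a perfect 5th
From F: F → C → G → D → A → E
= E


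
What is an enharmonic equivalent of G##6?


Reasoning:
Enharmonic notes sound the same pitch but are spelled with different letter names
G## and A name the same pitch class
= A6


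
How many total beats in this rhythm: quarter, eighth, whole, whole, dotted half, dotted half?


Step by step:
Beat values:
  quarter = 1 beat
  eighth = 0.5 beats
  whole = 4 beats
  whole = 4 beats
  dotted half = 3 beats
  dotted half = 3 beats
Sum = 1 + 0.5 + 4 + 4 + 3 + 3
= 15.5 beats


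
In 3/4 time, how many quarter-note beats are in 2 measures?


Time signature 3/4: the bottom number 4 means the quarter note gets one count
The top number 3 means 3 quarter-note beats per measure
Total = 3 × 2 measures
= 6 quarter-note beats


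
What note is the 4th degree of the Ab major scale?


Major scale pattern: W-W-H-W-W-W-H (2-2-1-2-2-2-1 semitones)
Starting from Ab:
  Ab + 2 semitones → Bb
  Bb + 2 semitones → C
  C + 1 semitone → Db
  Db + 2 semitones → Eb
  Eb + 2 semitones → F
  F + 2 semitones → G
  G + 1 semitone → Ab
Scale: Ab Bb C Db Eb F G
Degree 4 = Db


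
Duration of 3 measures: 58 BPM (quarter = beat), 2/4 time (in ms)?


Quarter-note beat duration = 60000 / 58 ms
Beats per measure (2/4) = 2
One measure = 2 × 60000 / 58 = 120000 / 58 ms
3 measures = 3 × 120000 / 58 = 360000 / 58
= 6206.9 ms


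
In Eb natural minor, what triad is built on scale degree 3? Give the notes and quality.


Let's work it out.
Eb natural minor scale: Eb F Gb Ab Bb Cb Db
Diatonic triad on degree 3 stacks scale notes 3, 5, 7: Gb Bb Db
Gb→Bb = 4 semitones; Gb→Db = 7 semitones → major triad
= Gb Bb Db (major)


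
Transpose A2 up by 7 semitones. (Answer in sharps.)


A2: chromatic position 9 in octave 2 → absolute = 2×12 + 9 = 33
Transpose up 7: 33 + 7 = 40
40 = 3×12 + 4 → E in octave 3
Result = E3


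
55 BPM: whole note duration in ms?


Let's work it out.
One quarter-note beat = 60000 / BPM = 60000 / 55 ms
Whole note = 4 × quarter note
Duration = 4 × 60000 / 55 = 240000 / 55
= 4363.6 ms


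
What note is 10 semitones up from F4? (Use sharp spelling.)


F4: chromatic position 5 in octave 4 → absolute = 4×12 + 5 = 53
Transpose up 10: 53 + 10 = 63
63 = 5×12 + 3 → D# in octave 5
Result = D#5


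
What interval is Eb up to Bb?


Step by step:
Letter names: E → B spans 5 letter names → a 5th
Semitones: Eb → Bb = 7 half-steps
A 5th of 7 semitones is a perfect 5th
= perfect 5th


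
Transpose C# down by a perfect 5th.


perfect 5th: 5 letter names, 7 semitones
Letter: C - 4 → F
Pitch: C# - 7 semitones, spelled as an F → F#
= F#


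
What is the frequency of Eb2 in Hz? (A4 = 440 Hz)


Working:
f = 440 × 2^(n/12) where n = semitones from A4
Eb2: -30 semitones from A4
f = 440 × 2^(-30/12)
f = 77.78 Hz


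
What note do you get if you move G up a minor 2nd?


Solution.
minor 2nd: 2 letter names, 1 semitones
Letter: G + 1 → A
Pitch: G + 1 semitones, spelled as an A → Ab
= Ab


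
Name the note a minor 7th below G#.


Let's work it out.
A 7th spans 7 letter names, so from G we land on A
A minor 7th = 10 semitones below G#
Spell A at that pitch: A#
= A#


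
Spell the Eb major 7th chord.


Solution.
Major 7th chord = root + major 3rd + perfect 5th + major 7th
Seventh chords stack in thirds, so the letter names are E-G-B-D
Root: Eb
Major 3rd above Eb: G
Perfect 5th above Eb: Bb
Major 7th above Eb: D
Chord = Eb G Bb D


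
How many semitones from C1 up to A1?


Let's work it out.
Absolute semitone position = octave×12 + chromatic position
C1: 1×12 + 0 = 12
A1: 1×12 + 9 = 21
Difference = 21 - 12 = 9
= 9 semitones


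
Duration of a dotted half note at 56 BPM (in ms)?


Solution.
One quarter-note beat = 60000 / BPM = 60000 / 56 ms
Dotted half note = 3 × quarter note
Duration = 3 × 60000 / 56 = 180000 / 56
= 3214.3 ms


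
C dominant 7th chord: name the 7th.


Dominant 7th chord = root + major 3rd + perfect 5th + minor 7th
Seventh chords stack in thirds, so the letter names are C-E-G-B
Root: C
Major 3rd above C: E
Perfect 5th above C: G
Minor 7th above C: Bb
The 7th = Bb


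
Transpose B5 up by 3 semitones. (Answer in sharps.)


Solution.
B5: chromatic position 11 in octave 5 → absolute = 5×12 + 11 = 71
Transpose up 3: 71 + 3 = 74
74 = 6×12 + 2 → D in octave 6
Result = D6


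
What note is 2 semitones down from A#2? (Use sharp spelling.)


A#2: chromatic position 10 in octave 2 → absolute = 2×12 + 10 = 34
Transpose down 2: 34 - 2 = 32
32 = 2×12 + 8 → G# in octave 2
Result = G#2


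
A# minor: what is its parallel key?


Parallel keys share the same tonic but differ in mode
A# minor → parallel is A# major
= A# major


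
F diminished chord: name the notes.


Diminished triad = root + minor 3rd (3 semitones) + diminished 5th (6 semitones)
A triad on F stacks thirds, so the chord tones use letter names F-A-C
Root: F
Minor 3rd above F: Ab
Diminished 5th above F: Cb
Chord = F Ab Cb


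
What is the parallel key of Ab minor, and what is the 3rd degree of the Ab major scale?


Working:
Parallel keys share the same tonic but differ in mode
Ab minor → parallel is Ab major
Ab major scale: Ab Bb C Db Eb F G
= Ab major; 3rd degree = C


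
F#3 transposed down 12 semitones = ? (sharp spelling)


Solution.
F#3: chromatic position 6 in octave 3 → absolute = 3×12 + 6 = 42
Transpose down 12: 42 - 12 = 30
30 = 2×12 + 6 → F# in octave 2
Result = F#2


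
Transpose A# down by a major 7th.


Solution.
major 7th: 7 letter names, 11 semitones
Letter: A - 6 → B
Pitch: A# - 11 semitones, spelled as a B → B
= B


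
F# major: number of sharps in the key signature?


Let's work it out.
Sharp major keys follow the circle of fifths: C(0), G(1), D(2), A(3), E(4), B(5), F#(6), C#(7)
F# major has 6 sharps
Order of sharps: F# C# G# D# A# E# B# → first 6: F#, C#, G#, D#, A#, E#
= 6 sharps


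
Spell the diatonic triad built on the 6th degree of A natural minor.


Working:
A natural minor scale: A B C D E F G
Diatonic triad on degree 6 stacks scale notes 6, 1, 3: F A C
F→A = 4 semitones; F→C = 7 semitones → major triad
= F A C (major)


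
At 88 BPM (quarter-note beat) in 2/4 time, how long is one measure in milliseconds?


Let's work it out.
Quarter-note beat duration = 60000 / 88 ms
Beats per measure (2/4) = 2
One measure = 2 × 60000 / 88 = 120000 / 88 ms
= 1363.6 ms


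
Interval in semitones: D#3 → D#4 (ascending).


Reasoning:
Absolute semitone position = octave×12 + chromatic position
D#3: 3×12 + 3 = 39
D#4: 4×12 + 3 = 51
Difference = 51 - 39 = 12
= 12 semitones


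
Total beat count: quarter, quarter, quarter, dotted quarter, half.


Step by step:
Beat values:
  quarter = 1 beat
  quarter = 1 beat
  quarter = 1 beat
  dotted quarter = 1.5 beats
  half = 2 beats
Sum = 1 + 1 + 1 + 1.5 + 2
= 6.5 beats


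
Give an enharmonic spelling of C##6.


Solution.
Enharmonic notes sound the same pitch but are spelled with different letter names
C## and D name the same pitch class
= D6


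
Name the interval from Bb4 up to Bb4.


Reasoning:
Letter names: B → B spans 1 letter name → a unison
Semitones: Bb4 → Bb4 = 0 half-steps
A unison of 0 semitones is a perfect unison
= perfect unison


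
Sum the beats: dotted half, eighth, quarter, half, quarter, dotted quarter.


Solution.
Beat values:
  dotted half = 3 beats
  eighth = 0.5 beats
  quarter = 1 beat
  half = 2 beats
  quarter = 1 beat
  dotted quarter = 1.5 beats
Sum = 3 + 0.5 + 1 + 2 + 1 + 1.5
= 9 beats


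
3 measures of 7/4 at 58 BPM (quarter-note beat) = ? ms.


Reasoning:
Quarter-note beat duration = 60000 / 58 ms
Beats per measure (7/4) = 7
One measure = 7 × 60000 / 58 = 420000 / 58 ms
3 measures = 3 × 420000 / 58 = 1260000 / 58
= 21724.1 ms


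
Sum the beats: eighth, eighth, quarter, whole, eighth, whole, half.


Step by step:
Beat values:
  eighth = 0.5 beats
  eighth = 0.5 beats
  quarter = 1 beat
  whole = 4 beats
  eighth = 0.5 beats
  whole = 4 beats
  half = 2 beats
Sum = 0.5 + 0.5 + 1 + 4 + 0.5 + 4 + 2
= 12.5 beats


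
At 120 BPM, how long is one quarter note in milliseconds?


Solution.
One quarter-note beat = 60000 / BPM = 60000 / 120 ms
Duration = 60000 / 120
= 500.0 ms


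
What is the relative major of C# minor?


The relative major shares the key signature and is a minor 3rd above the minor tonic
A minor 3rd above C# is E
→ relative major of C# minor is E major
= E major


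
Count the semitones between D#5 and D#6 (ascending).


Step by step:
Absolute semitone position = octave×12 + chromatic position
D#5: 5×12 + 3 = 63
D#6: 6×12 + 3 = 75
Difference = 75 - 63 = 12
= 12 semitones


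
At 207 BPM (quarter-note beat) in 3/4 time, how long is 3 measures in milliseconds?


Quarter-note beat duration = 60000 / 207 ms
Beats per measure (3/4) = 3
One measure = 3 × 60000 / 207 = 180000 / 207 ms
3 measures = 3 × 180000 / 207 = 540000 / 207
= 2608.7 ms


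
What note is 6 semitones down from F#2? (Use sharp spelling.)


Reasoning:
F#2: chromatic position 6 in octave 2 → absolute = 2×12 + 6 = 30
Transpose down 6: 30 - 6 = 24
24 = 2×12 + 0 → C in octave 2
Result = C2


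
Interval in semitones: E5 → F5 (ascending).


Step by step:
Absolute semitone position = octave×12 + chromatic position
E5: 5×12 + 4 = 64
F5: 5×12 + 5 = 65
Difference = 65 - 64 = 1
= 1 semitone


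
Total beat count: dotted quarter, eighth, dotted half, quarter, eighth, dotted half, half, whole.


Working:
Beat values:
  dotted quarter = 1.5 beats
  eighth = 0.5 beats
  dotted half = 3 beats
  quarter = 1 beat
  eighth = 0.5 beats
  dotted half = 3 beats
  half = 2 beats
  whole = 4 beats
Sum = 1.5 + 0.5 + 3 + 1 + 0.5 + 3 + 2 + 4
= 15.5 beats


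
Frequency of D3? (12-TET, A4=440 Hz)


Reasoning:
f = 440 × 2^(n/12) where n = semitones from A4
D3: -19 semitones from A4
f = 440 × 2^(-19/12)
f = 146.83 Hz


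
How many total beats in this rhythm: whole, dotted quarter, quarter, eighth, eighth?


Let's work it out.
Beat values:
  whole = 4 beats
  dotted quarter = 1.5 beats
  quarter = 1 beat
  eighth = 0.5 beats
  eighth = 0.5 beats
Sum = 4 + 1.5 + 1 + 0.5 + 0.5
= 7.5 beats


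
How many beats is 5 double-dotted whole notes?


Let's work it out.
Base whole note = 4 beats
Dot 1 adds half the previous value: +2
Dot 2 adds half the previous value: +1
One double-dotted whole = 4 + 2 + 1 = 7
5 of them = 5 × 7 = 35
= 35 beats


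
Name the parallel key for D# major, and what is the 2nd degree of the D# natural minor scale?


Parallel keys share the same tonic but differ in mode
D# major → parallel is D# minor
D# natural minor scale: D# E# F# G# A# B C#
= D# minor; 2nd degree = E#


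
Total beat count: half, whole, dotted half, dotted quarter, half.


Step by step:
Beat values:
  half = 2 beats
  whole = 4 beats
  dotted half = 3 beats
  dotted quarter = 1.5 beats
  half = 2 beats
Sum = 2 + 4 + 3 + 1.5 + 2
= 12.5 beats


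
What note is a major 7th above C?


Reasoning:
A 7th spans 7 letter names, so from C we land on B
A major 7th = 11 semitones above C
Spell B at that pitch: B
= B


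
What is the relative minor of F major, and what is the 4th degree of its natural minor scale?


The relative minor shares the major's key signature and starts on its 6th degree
6th degree = a major 6th above the tonic; a major 6th above F is D
→ relative minor of F major is D minor
D natural minor scale: D E F G A Bb C
= D minor; 4th degree = G


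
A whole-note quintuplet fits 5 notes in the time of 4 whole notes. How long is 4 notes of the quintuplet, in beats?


Step by step:
Quintuplet: 5 notes occupy the space of 4 whole notes
Space = 4 × 4 = 16 beats
Each quintuplet note = 16 / 5 = 16/5 beats
4 notes = 4 × 16/5 = 64/5
= 64/5 beats


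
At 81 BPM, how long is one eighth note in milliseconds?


One quarter-note beat = 60000 / BPM = 60000 / 81 ms
Eighth note = 1/2 × quarter note
Duration = 1/2 × 60000 / 81 = 30000 / 81
= 370.4 ms


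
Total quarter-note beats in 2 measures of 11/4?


Step by step:
Time signature 11/4: the bottom number 4 means the quarter note gets one count
The top number 11 means 11 quarter-note beats per measure
Total = 11 × 2 measures
= 22 quarter-note beats


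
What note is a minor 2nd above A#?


Solution.
A 2nd spans 2 letter names, so from A we land on B
A minor 2nd = 1 semitone above A#
Spell B at that pitch: B
= B


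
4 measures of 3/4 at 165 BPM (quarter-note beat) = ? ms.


Reasoning:
Quarter-note beat duration = 60000 / 165 ms
Beats per measure (3/4) = 3
One measure = 3 × 60000 / 165 = 180000 / 165 ms
4 measures = 4 × 180000 / 165 = 720000 / 165
= 4363.6 ms


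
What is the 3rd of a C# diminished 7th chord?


Working:
Diminished 7th chord = root + minor 3rd + diminished 5th + diminished 7th
Seventh chords stack in thirds, so the letter names are C-E-G-B
Root: C#
Minor 3rd above C#: E
Diminished 5th above C#: G
Diminished 7th above C#: Bb
The 3rd = E


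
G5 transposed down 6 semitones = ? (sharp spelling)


Solution.
G5: chromatic position 7 in octave 5 → absolute = 5×12 + 7 = 67
Transpose down 6: 67 - 6 = 61
61 = 5×12 + 1 → C# in octave 5
Result = C#5


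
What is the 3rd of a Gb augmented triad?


Augmented triad = root + major 3rd (4 semitones) + augmented 5th (8 semitones)
A triad on Gb stacks thirds, so the chord tones use letter names G-B-D
Root: Gb
Major 3rd above Gb: Bb
Augmented 5th above Gb: D
The 3rd = Bb


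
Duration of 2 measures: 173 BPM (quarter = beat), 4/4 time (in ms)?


Working:
Quarter-note beat duration = 60000 / 173 ms
Beats per measure (4/4) = 4
One measure = 4 × 60000 / 173 = 240000 / 173 ms
2 measures = 2 × 240000 / 173 = 480000 / 173
= 2774.6 ms


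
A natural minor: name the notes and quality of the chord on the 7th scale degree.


Let's work it out.
A natural minor scale: A B C D E F G
Diatonic triad on degree 7 stacks scale notes 7, 2, 4: G B D
G→B = 4 semitones; G→D = 7 semitones → major triad
= G B D (major)


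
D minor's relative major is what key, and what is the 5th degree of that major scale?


The relative major shares the key signature and is a minor 3rd above the minor tonic
A minor 3rd above D is F
→ relative major of D minor is F major
F major scale: F G A Bb C D E
= F major; 5th degree = C


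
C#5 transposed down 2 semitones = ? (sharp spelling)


Let's work it out.
C#5: chromatic position 1 in octave 5 → absolute = 5×12 + 1 = 61
Transpose down 2: 61 - 2 = 59
59 = 4×12 + 11 → B in octave 4
Result = B4


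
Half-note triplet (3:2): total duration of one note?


Triplet: 3 notes occupy the space of 2 half notes
Space = 2 × 2 = 4 beats
Each triplet note = 4 / 3 = 4/3 beats
= 4/3 beats


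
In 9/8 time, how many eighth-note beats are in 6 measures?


Working:
Time signature 9/8: the bottom number 8 means the eighth note gets one count
The top number 9 means 9 eighth-note beats per measure
Total = 9 × 6 measures
= 54 eighth-note beats


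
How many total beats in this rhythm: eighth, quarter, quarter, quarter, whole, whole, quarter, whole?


Let's work it out.
Beat values:
  eighth = 0.5 beats
  quarter = 1 beat
  quarter = 1 beat
  quarter = 1 beat
  whole = 4 beats
  whole = 4 beats
  quarter = 1 beat
  whole = 4 beats
Sum = 0.5 + 1 + 1 + 1 + 4 + 4 + 1 + 4
= 16.5 beats


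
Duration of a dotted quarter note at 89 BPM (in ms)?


Working:
One quarter-note beat = 60000 / BPM = 60000 / 89 ms
Dotted quarter note = 3/2 × quarter note
Duration = 3/2 × 60000 / 89 = 90000 / 89
= 1011.2 ms


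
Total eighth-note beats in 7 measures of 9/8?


Time signature 9/8: the bottom number 8 means the eighth note gets one count
The top number 9 means 9 eighth-note beats per measure
Total = 9 × 7 measures
= 63 eighth-note beats


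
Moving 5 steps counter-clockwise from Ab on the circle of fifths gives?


Each counter-clockwise step moves down a perfect 5th (= up a perfect 4th)
From Ab: Ab → Db → F#/Gb → B → E → A
= A


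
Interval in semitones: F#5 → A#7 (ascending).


Working:
Absolute semitone position = octave×12 + chromatic position
F#5: 5×12 + 6 = 66
A#7: 7×12 + 10 = 94
Difference = 94 - 66 = 28
= 28 semitones


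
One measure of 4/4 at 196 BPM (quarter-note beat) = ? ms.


Step by step:
Quarter-note beat duration = 60000 / 196 ms
Beats per measure (4/4) = 4
One measure = 4 × 60000 / 196 = 240000 / 196 ms
= 1224.5 ms


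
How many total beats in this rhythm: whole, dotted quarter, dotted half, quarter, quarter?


Solution.
Beat values:
  whole = 4 beats
  dotted quarter = 1.5 beats
  dotted half = 3 beats
  quarter = 1 beat
  quarter = 1 beat
Sum = 4 + 1.5 + 3 + 1 + 1
= 10.5 beats


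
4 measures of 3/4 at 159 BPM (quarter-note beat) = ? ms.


Quarter-note beat duration = 60000 / 159 ms
Beats per measure (3/4) = 3
One measure = 3 × 60000 / 159 = 180000 / 159 ms
4 measures = 4 × 180000 / 159 = 720000 / 159
= 4528.3 ms


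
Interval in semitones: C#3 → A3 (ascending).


Working:
Absolute semitone position = octave×12 + chromatic position
C#3: 3×12 + 1 = 37
A3: 3×12 + 9 = 45
Difference = 45 - 37 = 8
= 8 semitones


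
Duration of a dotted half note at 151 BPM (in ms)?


One quarter-note beat = 60000 / BPM = 60000 / 151 ms
Dotted half note = 3 × quarter note
Duration = 3 × 60000 / 151 = 180000 / 151
= 1192.1 ms


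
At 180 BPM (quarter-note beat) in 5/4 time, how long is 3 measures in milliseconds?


Step by step:
Quarter-note beat duration = 60000 / 180 ms
Beats per measure (5/4) = 5
One measure = 5 × 60000 / 180 = 300000 / 180 ms
3 measures = 3 × 300000 / 180 = 900000 / 180
= 5000.0 ms


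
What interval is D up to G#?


Solution.
Letter names: D → G spans 4 letter names → a 4th
Semitones: D → G# = 6 half-steps
A 4th of 6 semitones is an augmented 4th
= augmented 4th


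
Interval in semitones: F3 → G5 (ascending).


Absolute semitone position = octave×12 + chromatic position
F3: 3×12 + 5 = 41
G5: 5×12 + 7 = 67
Difference = 67 - 41 = 26
= 26 semitones


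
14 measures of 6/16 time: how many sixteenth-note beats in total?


Time signature 6/16: the bottom number 16 means the sixteenth note gets one count
The top number 6 means 6 sixteenth-note beats per measure
Total = 6 × 14 measures
= 84 sixteenth-note beats


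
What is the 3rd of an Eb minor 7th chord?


Minor 7th chord = root + minor 3rd + perfect 5th + minor 7th
Seventh chords stack in thirds, so the letter names are E-G-B-D
Root: Eb
Minor 3rd above Eb: Gb
Perfect 5th above Eb: Bb
Minor 7th above Eb: Db
The 3rd = Gb


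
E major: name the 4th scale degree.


Major scale pattern: W-W-H-W-W-W-H (2-2-1-2-2-2-1 semitones)
Starting from E:
  E + 2 semitones → F#
  F# + 2 semitones → G#
  G# + 1 semitone → A
  A + 2 semitones → B
  B + 2 semitones → C#
  C# + 2 semitones → D#
  D# + 1 semitone → E
Scale: E F# G# A B C# D#
Degree 4 = A


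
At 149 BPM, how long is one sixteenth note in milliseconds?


One quarter-note beat = 60000 / BPM = 60000 / 149 ms
Sixteenth note = 1/4 × quarter note
Duration = 1/4 × 60000 / 149 = 15000 / 149
= 100.7 ms


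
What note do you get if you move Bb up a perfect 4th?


perfect 4th: 4 letter names, 5 semitones
Letter: B + 3 → E
Pitch: Bb + 5 semitones, spelled as an E → Eb
= Eb


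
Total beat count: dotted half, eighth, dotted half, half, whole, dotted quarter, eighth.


Step by step:
Beat values:
  dotted half = 3 beats
  eighth = 0.5 beats
  dotted half = 3 beats
  half = 2 beats
  whole = 4 beats
  dotted quarter = 1.5 beats
  eighth = 0.5 beats
Sum = 3 + 0.5 + 3 + 2 + 4 + 1.5 + 0.5
= 14.5 beats


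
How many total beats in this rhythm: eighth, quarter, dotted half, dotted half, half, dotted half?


Working:
Beat values:
  eighth = 0.5 beats
  quarter = 1 beat
  dotted half = 3 beats
  dotted half = 3 beats
  half = 2 beats
  dotted half = 3 beats
Sum = 0.5 + 1 + 3 + 3 + 2 + 3
= 12.5 beats


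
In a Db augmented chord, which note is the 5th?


Solution.
Augmented triad = root + major 3rd (4 semitones) + augmented 5th (8 semitones)
A triad on Db stacks thirds, so the chord tones use letter names D-F-A
Root: Db
Major 3rd above Db: F
Augmented 5th above Db: A
The 5th = A


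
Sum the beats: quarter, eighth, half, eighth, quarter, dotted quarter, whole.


Step by step:
Beat values:
  quarter = 1 beat
  eighth = 0.5 beats
  half = 2 beats
  eighth = 0.5 beats
  quarter = 1 beat
  dotted quarter = 1.5 beats
  whole = 4 beats
Sum = 1 + 0.5 + 2 + 0.5 + 1 + 1.5 + 4
= 10.5 beats


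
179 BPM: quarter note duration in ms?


Reasoning:
One quarter-note beat = 60000 / BPM = 60000 / 179 ms
Duration = 60000 / 179
= 335.2 ms


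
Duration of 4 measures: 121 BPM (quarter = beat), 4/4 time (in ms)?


Reasoning:
Quarter-note beat duration = 60000 / 121 ms
Beats per measure (4/4) = 4
One measure = 4 × 60000 / 121 = 240000 / 121 ms
4 measures = 4 × 240000 / 121 = 960000 / 121
= 7933.9 ms


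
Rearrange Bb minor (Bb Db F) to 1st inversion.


Let's work it out.
Root position: Bb Db F
1st inversion: move root up an octave
Bass note: Db
Notes (bottom to top) = Db F Bb


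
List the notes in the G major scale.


Solution.
Major scale pattern: W-W-H-W-W-W-H (2-2-1-2-2-2-1 semitones)
Starting from G:
  G + 2 semitones → A
  A + 2 semitones → B
  B + 1 semitone → C
  C + 2 semitones → D
  D + 2 semitones → E
  E + 2 semitones → F#
  F# + 1 semitone → G
Scale = G A B C D E F#


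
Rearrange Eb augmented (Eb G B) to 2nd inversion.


Solution.
Root position: Eb G B
2nd inversion: move root and 3rd up an octave
Bass note: B
Notes (bottom to top) = B Eb G


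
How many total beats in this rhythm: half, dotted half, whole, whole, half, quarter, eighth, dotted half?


Let's work it out.
Beat values:
  half = 2 beats
  dotted half = 3 beats
  whole = 4 beats
  whole = 4 beats
  half = 2 beats
  quarter = 1 beat
  eighth = 0.5 beats
  dotted half = 3 beats
Sum = 2 + 3 + 4 + 4 + 2 + 1 + 0.5 + 3
= 19.5 beats


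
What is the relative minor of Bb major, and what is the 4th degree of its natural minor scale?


Solution.
The relative minor shares the major's key signature and starts on its 6th degree
6th degree = a major 6th above the tonic; a major 6th above Bb is G
→ relative minor of Bb major is G minor
G natural minor scale: G A Bb C D Eb F
= G minor; 4th degree = C


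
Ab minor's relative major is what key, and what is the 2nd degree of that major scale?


Step by step:
The relative major shares the key signature and is a minor 3rd above the minor tonic
A minor 3rd above Ab is Cb
→ relative major of Ab minor is Cb major
Cb major scale: Cb Db Eb Fb Gb Ab Bb
= Cb major; 2nd degree = Db


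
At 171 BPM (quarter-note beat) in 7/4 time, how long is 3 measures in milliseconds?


Solution.
Quarter-note beat duration = 60000 / 171 ms
Beats per measure (7/4) = 7
One measure = 7 × 60000 / 171 = 420000 / 171 ms
3 measures = 3 × 420000 / 171 = 1260000 / 171
= 7368.4 ms


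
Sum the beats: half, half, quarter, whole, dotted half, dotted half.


Working:
Beat values:
  half = 2 beats
  half = 2 beats
  quarter = 1 beat
  whole = 4 beats
  dotted half = 3 beats
  dotted half = 3 beats
Sum = 2 + 2 + 1 + 4 + 3 + 3
= 15 beats


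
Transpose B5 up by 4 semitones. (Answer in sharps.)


Let's work it out.
B5: chromatic position 11 in octave 5 → absolute = 5×12 + 11 = 71
Transpose up 4: 71 + 4 = 75
75 = 6×12 + 3 → D# in octave 6
Result = D#6


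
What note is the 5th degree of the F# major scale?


Major scale pattern: W-W-H-W-W-W-H (2-2-1-2-2-2-1 semitones)
Starting from F#:
  F# + 2 semitones → G#
  G# + 2 semitones → A#
  A# + 1 semitone → B
  B + 2 semitones → C#
  C# + 2 semitones → D#
  D# + 2 semitones → E#
  E# + 1 semitone → F#
Scale: F# G# A# B C# D# E#
Degree 5 = C#


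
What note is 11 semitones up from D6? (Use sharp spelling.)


Solution.
D6: chromatic position 2 in octave 6 → absolute = 6×12 + 2 = 74
Transpose up 11: 74 + 11 = 85
85 = 7×12 + 1 → C# in octave 7
Result = C#7


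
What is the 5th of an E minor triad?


Minor triad = root + minor 3rd (3 semitones) + perfect 5th (7 semitones)
A triad on E stacks thirds, so the chord tones use letter names E-G-B
Root: E
Minor 3rd above E: G
Perfect 5th above E: B
The 5th = B


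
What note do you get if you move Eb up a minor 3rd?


Working:
minor 3rd: 3 letter names, 3 semitones
Letter: E + 2 → G
Pitch: Eb + 3 semitones, spelled as a G → Gb
= Gb


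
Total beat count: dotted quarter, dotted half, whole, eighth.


Beat values:
  dotted quarter = 1.5 beats
  dotted half = 3 beats
  whole = 4 beats
  eighth = 0.5 beats
Sum = 1.5 + 3 + 4 + 0.5
= 9 beats


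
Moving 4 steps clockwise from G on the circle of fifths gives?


Solution.
Each clockwise step on the circle of fifths moves up a perfect 5th
From G: G → D → A → E → B
= B


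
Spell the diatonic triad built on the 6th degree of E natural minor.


Solution.
E natural minor scale: E F# G A B C D
Diatonic triad on degree 6 stacks scale notes 6, 1, 3: C E G
C→E = 4 semitones; C→G = 7 semitones → major triad
= C E G (major)


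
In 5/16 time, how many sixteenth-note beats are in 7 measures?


Step by step:
Time signature 5/16: the bottom number 16 means the sixteenth note gets one count
The top number 5 means 5 sixteenth-note beats per measure
Total = 5 × 7 measures
= 35 sixteenth-note beats


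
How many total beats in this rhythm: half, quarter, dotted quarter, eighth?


Beat values:
  half = 2 beats
  quarter = 1 beat
  dotted quarter = 1.5 beats
  eighth = 0.5 beats
Sum = 2 + 1 + 1.5 + 0.5
= 5 beats


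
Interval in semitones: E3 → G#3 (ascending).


Let's work it out.
Absolute semitone position = octave×12 + chromatic position
E3: 3×12 + 4 = 40
G#3: 3×12 + 8 = 44
Difference = 44 - 40 = 4
= 4 semitones


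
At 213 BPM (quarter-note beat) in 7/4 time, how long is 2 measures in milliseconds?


Quarter-note beat duration = 60000 / 213 ms
Beats per measure (7/4) = 7
One measure = 7 × 60000 / 213 = 420000 / 213 ms
2 measures = 2 × 420000 / 213 = 840000 / 213
= 3943.7 ms


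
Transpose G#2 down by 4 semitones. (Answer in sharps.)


Solution.
G#2: chromatic position 8 in octave 2 → absolute = 2×12 + 8 = 32
Transpose down 4: 32 - 4 = 28
28 = 2×12 + 4 → E in octave 2
Result = E2


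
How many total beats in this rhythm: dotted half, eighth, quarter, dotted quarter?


Step by step:
Beat values:
  dotted half = 3 beats
  eighth = 0.5 beats
  quarter = 1 beat
  dotted quarter = 1.5 beats
Sum = 3 + 0.5 + 1 + 1.5
= 6 beats


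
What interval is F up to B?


Letter names: F → B spans 4 letter names → a 4th
Semitones: F → B = 6 half-steps
A 4th of 6 semitones is an augmented 4th
= augmented 4th


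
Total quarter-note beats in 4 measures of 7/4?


Time signature 7/4: the bottom number 4 means the quarter note gets one count
The top number 7 means 7 quarter-note beats per measure
Total = 7 × 4 measures
= 28 quarter-note beats


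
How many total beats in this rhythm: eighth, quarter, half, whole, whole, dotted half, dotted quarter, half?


Reasoning:
Beat values:
  eighth = 0.5 beats
  quarter = 1 beat
  half = 2 beats
  whole = 4 beats
  whole = 4 beats
  dotted half = 3 beats
  dotted quarter = 1.5 beats
  half = 2 beats
Sum = 0.5 + 1 + 2 + 4 + 4 + 3 + 1.5 + 2
= 18 beats


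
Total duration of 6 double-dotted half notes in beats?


Base half note = 2 beats
Dot 1 adds half the previous value: +1
Dot 2 adds half the previous value: +1/2
One double-dotted half = 2 + 1 + 1/2 = 7/2
6 of them = 6 × 7/2 = 21
= 21 beats


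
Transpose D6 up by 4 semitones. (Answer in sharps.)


D6: chromatic position 2 in octave 6 → absolute = 6×12 + 2 = 74
Transpose up 4: 74 + 4 = 78
78 = 6×12 + 6 → F# in octave 6
Result = F#6


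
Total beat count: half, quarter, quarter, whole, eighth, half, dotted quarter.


Let's work it out.
Beat values:
  half = 2 beats
  quarter = 1 beat
  quarter = 1 beat
  whole = 4 beats
  eighth = 0.5 beats
  half = 2 beats
  dotted quarter = 1.5 beats
Sum = 2 + 1 + 1 + 4 + 0.5 + 2 + 1.5
= 12 beats


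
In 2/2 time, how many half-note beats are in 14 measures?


Solution.
Time signature 2/2: the bottom number 2 means the half note gets one count
The top number 2 means 2 half-note beats per measure
Total = 2 × 14 measures
= 28 half-note beats


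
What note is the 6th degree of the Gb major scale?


Step by step:
Major scale pattern: W-W-H-W-W-W-H (2-2-1-2-2-2-1 semitones)
Starting from Gb:
  Gb + 2 semitones → Ab
  Ab + 2 semitones → Bb
  Bb + 1 semitone → Cb
  Cb + 2 semitones → Db
  Db + 2 semitones → Eb
  Eb + 2 semitones → F
  F + 1 semitone → Gb
Scale: Gb Ab Bb Cb Db Eb F
Degree 6 = Eb


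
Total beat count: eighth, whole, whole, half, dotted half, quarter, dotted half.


Beat values:
  eighth = 0.5 beats
  whole = 4 beats
  whole = 4 beats
  half = 2 beats
  dotted half = 3 beats
  quarter = 1 beat
  dotted half = 3 beats
Sum = 0.5 + 4 + 4 + 2 + 3 + 1 + 3
= 17.5 beats


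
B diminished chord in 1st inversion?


Solution.
Root position: B D F
1st inversion: move root up an octave
Bass note: D
Notes (bottom to top) = D F B


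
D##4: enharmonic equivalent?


Reasoning:
Enharmonic notes sound the same pitch but are spelled with different letter names
D## and E name the same pitch class
= E4


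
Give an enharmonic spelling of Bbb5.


Enharmonic notes sound the same pitch but are spelled with different letter names
Bbb and A name the same pitch class
= A5


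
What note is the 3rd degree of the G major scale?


Solution.
Major scale pattern: W-W-H-W-W-W-H (2-2-1-2-2-2-1 semitones)
Starting from G:
  G + 2 semitones → A
  A + 2 semitones → B
  B + 1 semitone → C
  C + 2 semitones → D
  D + 2 semitones → E
  E + 2 semitones → F#
  F# + 1 semitone → G
Scale: G A B C D E F#
Degree 3 = B


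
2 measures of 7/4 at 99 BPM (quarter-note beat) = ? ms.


Working:
Quarter-note beat duration = 60000 / 99 ms
Beats per measure (7/4) = 7
One measure = 7 × 60000 / 99 = 420000 / 99 ms
2 measures = 2 × 420000 / 99 = 840000 / 99
= 8484.8 ms


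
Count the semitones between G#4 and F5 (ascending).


Solution.
Absolute semitone position = octave×12 + chromatic position
G#4: 4×12 + 8 = 56
F5: 5×12 + 5 = 65
Difference = 65 - 56 = 9
= 9 semitones


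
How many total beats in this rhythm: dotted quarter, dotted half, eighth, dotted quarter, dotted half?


Solution.
Beat values:
  dotted quarter = 1.5 beats
  dotted half = 3 beats
  eighth = 0.5 beats
  dotted quarter = 1.5 beats
  dotted half = 3 beats
Sum = 1.5 + 3 + 0.5 + 1.5 + 3
= 9.5 beats


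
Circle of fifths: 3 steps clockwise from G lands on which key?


Each clockwise step on the circle of fifths moves up a perfect 5th
From G: G → D → A → E
= E


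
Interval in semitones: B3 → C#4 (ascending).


Reasoning:
Absolute semitone position = octave×12 + chromatic position
B3: 3×12 + 11 = 47
C#4: 4×12 + 1 = 49
Difference = 49 - 47 = 2
= 2 semitones


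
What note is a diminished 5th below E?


Working:
A 5th spans 5 letter names, so from E we land on A
A diminished 5th = 6 semitones below E
Spell A at that pitch: A#
= A#


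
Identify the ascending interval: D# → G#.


Step by step:
Letter names: D → G spans 4 letter names → a 4th
Semitones: D# → G# = 5 half-steps
A 4th of 5 semitones is a perfect 4th
= perfect 4th


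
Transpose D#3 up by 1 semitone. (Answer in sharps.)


Step by step:
D#3: chromatic position 3 in octave 3 → absolute = 3×12 + 3 = 39
Transpose up 1: 39 + 1 = 40
40 = 3×12 + 4 → E in octave 3
Result = E3


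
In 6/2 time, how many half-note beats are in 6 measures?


Solution.
Time signature 6/2: the bottom number 2 means the half note gets one count
The top number 6 means 6 half-note beats per measure
Total = 6 × 6 measures
= 36 half-note beats


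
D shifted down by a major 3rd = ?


Let's work it out.
major 3rd: 3 letter names, 4 semitones
Letter: D - 2 → B
Pitch: D - 4 semitones, spelled as a B → Bb
= Bb


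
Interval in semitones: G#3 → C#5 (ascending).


Let's work it out.
Absolute semitone position = octave×12 + chromatic position
G#3: 3×12 + 8 = 44
C#5: 5×12 + 1 = 61
Difference = 61 - 44 = 17
= 17 semitones


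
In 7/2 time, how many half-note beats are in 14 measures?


Time signature 7/2: the bottom number 2 means the half note gets one count
The top number 7 means 7 half-note beats per measure
Total = 7 × 14 measures
= 98 half-note beats


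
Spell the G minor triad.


Minor triad = root + minor 3rd (3 semitones) + perfect 5th (7 semitones)
A triad on G stacks thirds, so the chord tones use letter names G-B-D
Root: G
Minor 3rd above G: Bb
Perfect 5th above G: D
Chord = G Bb D


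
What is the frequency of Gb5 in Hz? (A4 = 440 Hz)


Step by step:
f = 440 × 2^(n/12) where n = semitones from A4
Gb5: 9 semitones from A4
f = 440 × 2^(9/12)
f = 739.99 Hz


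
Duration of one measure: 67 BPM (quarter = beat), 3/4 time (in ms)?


Quarter-note beat duration = 60000 / 67 ms
Beats per measure (3/4) = 3
One measure = 3 × 60000 / 67 = 180000 / 67 ms
= 2686.6 ms
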